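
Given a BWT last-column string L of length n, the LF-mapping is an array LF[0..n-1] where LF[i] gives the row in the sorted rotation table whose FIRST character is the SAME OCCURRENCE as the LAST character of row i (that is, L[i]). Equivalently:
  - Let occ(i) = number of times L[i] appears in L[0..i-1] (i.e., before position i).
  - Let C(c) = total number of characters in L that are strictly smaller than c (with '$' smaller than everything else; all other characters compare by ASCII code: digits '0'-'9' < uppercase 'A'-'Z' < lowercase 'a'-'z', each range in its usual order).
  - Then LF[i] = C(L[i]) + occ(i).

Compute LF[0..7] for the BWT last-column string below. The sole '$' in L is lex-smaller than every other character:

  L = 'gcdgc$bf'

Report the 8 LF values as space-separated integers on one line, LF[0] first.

Char counts: '$':1, 'b':1, 'c':2, 'd':1, 'f':1, 'g':2
C (first-col start): C('$')=0, C('b')=1, C('c')=2, C('d')=4, C('f')=5, C('g')=6
L[0]='g': occ=0, LF[0]=C('g')+0=6+0=6
L[1]='c': occ=0, LF[1]=C('c')+0=2+0=2
L[2]='d': occ=0, LF[2]=C('d')+0=4+0=4
L[3]='g': occ=1, LF[3]=C('g')+1=6+1=7
L[4]='c': occ=1, LF[4]=C('c')+1=2+1=3
L[5]='$': occ=0, LF[5]=C('$')+0=0+0=0
L[6]='b': occ=0, LF[6]=C('b')+0=1+0=1
L[7]='f': occ=0, LF[7]=C('f')+0=5+0=5

Answer: 6 2 4 7 3 0 1 5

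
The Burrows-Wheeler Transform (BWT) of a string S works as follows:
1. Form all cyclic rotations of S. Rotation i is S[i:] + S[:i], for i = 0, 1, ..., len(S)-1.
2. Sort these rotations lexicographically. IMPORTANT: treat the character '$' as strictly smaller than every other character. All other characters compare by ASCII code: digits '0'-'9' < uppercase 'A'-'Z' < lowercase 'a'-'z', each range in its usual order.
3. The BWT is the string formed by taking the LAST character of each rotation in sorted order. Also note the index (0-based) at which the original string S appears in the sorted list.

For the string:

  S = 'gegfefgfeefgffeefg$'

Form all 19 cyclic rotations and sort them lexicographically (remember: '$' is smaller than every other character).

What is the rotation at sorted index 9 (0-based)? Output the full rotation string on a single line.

All 19 rotations (rotation i = S[i:]+S[:i]):
  rot[0] = gegfefgfeefgffeefg$
  rot[1] = egfefgfeefgffeefg$g
  rot[2] = gfefgfeefgffeefg$ge
  rot[3] = fefgfeefgffeefg$geg
  rot[4] = efgfeefgffeefg$gegf
  rot[5] = fgfeefgffeefg$gegfe
  rot[6] = gfeefgffeefg$gegfef
  rot[7] = feefgffeefg$gegfefg
  rot[8] = eefgffeefg$gegfefgf
  rot[9] = efgffeefg$gegfefgfe
  rot[10] = fgffeefg$gegfefgfee
  rot[11] = gffeefg$gegfefgfeef
  rot[12] = ffeefg$gegfefgfeefg
  rot[13] = feefg$gegfefgfeefgf
  rot[14] = eefg$gegfefgfeefgff
  rot[15] = efg$gegfefgfeefgffe
  rot[16] = fg$gegfefgfeefgffee
  rot[17] = g$gegfefgfeefgffeef
  rot[18] = $gegfefgfeefgffeefg
Sorted (with $ < everything):
  sorted[0] = $gegfefgfeefgffeefg
  sorted[1] = eefg$gegfefgfeefgff
  sorted[2] = eefgffeefg$gegfefgf
  sorted[3] = efg$gegfefgfeefgffe
  sorted[4] = efgfeefgffeefg$gegf
  sorted[5] = efgffeefg$gegfefgfe
  sorted[6] = egfefgfeefgffeefg$g
  sorted[7] = feefg$gegfefgfeefgf
  sorted[8] = feefgffeefg$gegfefg
  sorted[9] = fefgfeefgffeefg$geg
  sorted[10] = ffeefg$gegfefgfeefg
  sorted[11] = fg$gegfefgfeefgffee
  sorted[12] = fgfeefgffeefg$gegfe
  sorted[13] = fgffeefg$gegfefgfee
  sorted[14] = g$gegfefgfeefgffeef
  sorted[15] = gegfefgfeefgffeefg$
  sorted[16] = gfeefgffeefg$gegfef
  sorted[17] = gfefgfeefgffeefg$ge
  sorted[18] = gffeefg$gegfefgfeef
sorted[9] = fefgfeefgffeefg$geg

Answer: fefgfeefgffeefg$geg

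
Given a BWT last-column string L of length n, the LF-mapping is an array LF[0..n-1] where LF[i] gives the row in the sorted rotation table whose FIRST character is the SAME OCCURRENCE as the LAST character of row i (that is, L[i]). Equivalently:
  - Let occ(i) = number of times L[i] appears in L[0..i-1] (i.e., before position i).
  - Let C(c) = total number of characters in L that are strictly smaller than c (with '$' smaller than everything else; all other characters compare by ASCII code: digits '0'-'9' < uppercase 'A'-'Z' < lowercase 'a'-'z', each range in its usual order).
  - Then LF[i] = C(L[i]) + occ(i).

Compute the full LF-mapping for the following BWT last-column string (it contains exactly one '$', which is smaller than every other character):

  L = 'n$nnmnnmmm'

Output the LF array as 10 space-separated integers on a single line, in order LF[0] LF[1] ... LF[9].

Char counts: '$':1, 'm':4, 'n':5
C (first-col start): C('$')=0, C('m')=1, C('n')=5
L[0]='n': occ=0, LF[0]=C('n')+0=5+0=5
L[1]='$': occ=0, LF[1]=C('$')+0=0+0=0
L[2]='n': occ=1, LF[2]=C('n')+1=5+1=6
L[3]='n': occ=2, LF[3]=C('n')+2=5+2=7
L[4]='m': occ=0, LF[4]=C('m')+0=1+0=1
L[5]='n': occ=3, LF[5]=C('n')+3=5+3=8
L[6]='n': occ=4, LF[6]=C('n')+4=5+4=9
L[7]='m': occ=1, LF[7]=C('m')+1=1+1=2
L[8]='m': occ=2, LF[8]=C('m')+2=1+2=3
L[9]='m': occ=3, LF[9]=C('m')+3=1+3=4

Answer: 5 0 6 7 1 8 9 2 3 4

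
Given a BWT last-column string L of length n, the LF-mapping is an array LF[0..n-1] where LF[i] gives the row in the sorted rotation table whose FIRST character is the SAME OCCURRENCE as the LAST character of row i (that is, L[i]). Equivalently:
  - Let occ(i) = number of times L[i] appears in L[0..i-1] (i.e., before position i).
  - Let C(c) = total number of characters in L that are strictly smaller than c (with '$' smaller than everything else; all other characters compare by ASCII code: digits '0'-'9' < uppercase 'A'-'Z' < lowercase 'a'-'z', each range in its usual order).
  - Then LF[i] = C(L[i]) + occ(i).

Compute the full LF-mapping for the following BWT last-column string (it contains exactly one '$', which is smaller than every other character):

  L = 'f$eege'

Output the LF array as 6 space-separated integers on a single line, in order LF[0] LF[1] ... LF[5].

Char counts: '$':1, 'e':3, 'f':1, 'g':1
C (first-col start): C('$')=0, C('e')=1, C('f')=4, C('g')=5
L[0]='f': occ=0, LF[0]=C('f')+0=4+0=4
L[1]='$': occ=0, LF[1]=C('$')+0=0+0=0
L[2]='e': occ=0, LF[2]=C('e')+0=1+0=1
L[3]='e': occ=1, LF[3]=C('e')+1=1+1=2
L[4]='g': occ=0, LF[4]=C('g')+0=5+0=5
L[5]='e': occ=2, LF[5]=C('e')+2=1+2=3

Answer: 4 0 1 2 5 3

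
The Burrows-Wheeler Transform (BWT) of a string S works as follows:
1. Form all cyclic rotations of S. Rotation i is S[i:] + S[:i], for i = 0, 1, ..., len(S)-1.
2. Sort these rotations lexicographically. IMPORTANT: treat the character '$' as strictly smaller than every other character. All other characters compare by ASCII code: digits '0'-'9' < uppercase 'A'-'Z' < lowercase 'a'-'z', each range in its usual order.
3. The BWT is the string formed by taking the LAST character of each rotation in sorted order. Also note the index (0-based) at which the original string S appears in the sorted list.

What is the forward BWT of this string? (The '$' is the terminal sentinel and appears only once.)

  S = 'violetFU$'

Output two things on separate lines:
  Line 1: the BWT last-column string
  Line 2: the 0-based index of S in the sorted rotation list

All 9 rotations (rotation i = S[i:]+S[:i]):
  rot[0] = violetFU$
  rot[1] = ioletFU$v
  rot[2] = oletFU$vi
  rot[3] = letFU$vio
  rot[4] = etFU$viol
  rot[5] = tFU$viole
  rot[6] = FU$violet
  rot[7] = U$violetF
  rot[8] = $violetFU
Sorted (with $ < everything):
  sorted[0] = $violetFU  (last char: 'U')
  sorted[1] = FU$violet  (last char: 't')
  sorted[2] = U$violetF  (last char: 'F')
  sorted[3] = etFU$viol  (last char: 'l')
  sorted[4] = ioletFU$v  (last char: 'v')
  sorted[5] = letFU$vio  (last char: 'o')
  sorted[6] = oletFU$vi  (last char: 'i')
  sorted[7] = tFU$viole  (last char: 'e')
  sorted[8] = violetFU$  (last char: '$')
Last column: UtFlvoie$
Original string S is at sorted index 8

Answer: UtFlvoie$
8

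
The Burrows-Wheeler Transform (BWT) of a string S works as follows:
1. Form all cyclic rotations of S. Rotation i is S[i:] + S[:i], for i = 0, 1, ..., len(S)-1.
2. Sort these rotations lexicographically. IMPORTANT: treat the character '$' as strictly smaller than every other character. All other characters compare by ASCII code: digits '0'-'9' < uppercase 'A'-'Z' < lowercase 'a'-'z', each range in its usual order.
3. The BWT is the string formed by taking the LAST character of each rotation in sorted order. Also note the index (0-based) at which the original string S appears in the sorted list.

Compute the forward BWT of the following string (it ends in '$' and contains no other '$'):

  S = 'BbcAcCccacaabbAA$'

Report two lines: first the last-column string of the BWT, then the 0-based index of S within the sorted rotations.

All 17 rotations (rotation i = S[i:]+S[:i]):
  rot[0] = BbcAcCccacaabbAA$
  rot[1] = bcAcCccacaabbAA$B
  rot[2] = cAcCccacaabbAA$Bb
  rot[3] = AcCccacaabbAA$Bbc
  rot[4] = cCccacaabbAA$BbcA
  rot[5] = CccacaabbAA$BbcAc
  rot[6] = ccacaabbAA$BbcAcC
  rot[7] = cacaabbAA$BbcAcCc
  rot[8] = acaabbAA$BbcAcCcc
  rot[9] = caabbAA$BbcAcCcca
  rot[10] = aabbAA$BbcAcCccac
  rot[11] = abbAA$BbcAcCccaca
  rot[12] = bbAA$BbcAcCccacaa
  rot[13] = bAA$BbcAcCccacaab
  rot[14] = AA$BbcAcCccacaabb
  rot[15] = A$BbcAcCccacaabbA
  rot[16] = $BbcAcCccacaabbAA
Sorted (with $ < everything):
  sorted[0] = $BbcAcCccacaabbAA  (last char: 'A')
  sorted[1] = A$BbcAcCccacaabbA  (last char: 'A')
  sorted[2] = AA$BbcAcCccacaabb  (last char: 'b')
  sorted[3] = AcCccacaabbAA$Bbc  (last char: 'c')
  sorted[4] = BbcAcCccacaabbAA$  (last char: '$')
  sorted[5] = CccacaabbAA$BbcAc  (last char: 'c')
  sorted[6] = aabbAA$BbcAcCccac  (last char: 'c')
  sorted[7] = abbAA$BbcAcCccaca  (last char: 'a')
  sorted[8] = acaabbAA$BbcAcCcc  (last char: 'c')
  sorted[9] = bAA$BbcAcCccacaab  (last char: 'b')
  sorted[10] = bbAA$BbcAcCccacaa  (last char: 'a')
  sorted[11] = bcAcCccacaabbAA$B  (last char: 'B')
  sorted[12] = cAcCccacaabbAA$Bb  (last char: 'b')
  sorted[13] = cCccacaabbAA$BbcA  (last char: 'A')
  sorted[14] = caabbAA$BbcAcCcca  (last char: 'a')
  sorted[15] = cacaabbAA$BbcAcCc  (last char: 'c')
  sorted[16] = ccacaabbAA$BbcAcC  (last char: 'C')
Last column: AAbc$ccacbaBbAacC
Original string S is at sorted index 4

Answer: AAbc$ccacbaBbAacC
4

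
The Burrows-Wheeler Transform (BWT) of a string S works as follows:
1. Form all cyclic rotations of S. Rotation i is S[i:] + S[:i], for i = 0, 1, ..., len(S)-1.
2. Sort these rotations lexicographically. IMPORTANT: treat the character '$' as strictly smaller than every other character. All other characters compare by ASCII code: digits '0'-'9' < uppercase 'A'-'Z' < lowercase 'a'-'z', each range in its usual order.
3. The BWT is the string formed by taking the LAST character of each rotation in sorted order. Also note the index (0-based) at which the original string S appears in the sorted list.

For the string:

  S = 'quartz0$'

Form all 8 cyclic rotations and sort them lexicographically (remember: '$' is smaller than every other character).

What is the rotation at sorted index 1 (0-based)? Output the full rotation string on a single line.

Answer: 0$quartz

Derivation:
All 8 rotations (rotation i = S[i:]+S[:i]):
  rot[0] = quartz0$
  rot[1] = uartz0$q
  rot[2] = artz0$qu
  rot[3] = rtz0$qua
  rot[4] = tz0$quar
  rot[5] = z0$quart
  rot[6] = 0$quartz
  rot[7] = $quartz0
Sorted (with $ < everything):
  sorted[0] = $quartz0
  sorted[1] = 0$quartz
  sorted[2] = artz0$qu
  sorted[3] = quartz0$
  sorted[4] = rtz0$qua
  sorted[5] = tz0$quar
  sorted[6] = uartz0$q
  sorted[7] = z0$quart
sorted[1] = 0$quartz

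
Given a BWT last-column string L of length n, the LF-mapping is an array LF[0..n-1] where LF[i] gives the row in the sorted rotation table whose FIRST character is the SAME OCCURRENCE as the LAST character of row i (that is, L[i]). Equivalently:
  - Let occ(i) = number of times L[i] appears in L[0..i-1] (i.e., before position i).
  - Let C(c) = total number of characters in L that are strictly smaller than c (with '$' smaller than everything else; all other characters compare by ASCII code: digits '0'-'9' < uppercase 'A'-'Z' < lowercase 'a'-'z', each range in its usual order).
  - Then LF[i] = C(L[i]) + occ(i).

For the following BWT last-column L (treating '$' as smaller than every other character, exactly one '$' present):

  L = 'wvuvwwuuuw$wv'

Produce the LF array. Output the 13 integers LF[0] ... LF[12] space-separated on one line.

Char counts: '$':1, 'u':4, 'v':3, 'w':5
C (first-col start): C('$')=0, C('u')=1, C('v')=5, C('w')=8
L[0]='w': occ=0, LF[0]=C('w')+0=8+0=8
L[1]='v': occ=0, LF[1]=C('v')+0=5+0=5
L[2]='u': occ=0, LF[2]=C('u')+0=1+0=1
L[3]='v': occ=1, LF[3]=C('v')+1=5+1=6
L[4]='w': occ=1, LF[4]=C('w')+1=8+1=9
L[5]='w': occ=2, LF[5]=C('w')+2=8+2=10
L[6]='u': occ=1, LF[6]=C('u')+1=1+1=2
L[7]='u': occ=2, LF[7]=C('u')+2=1+2=3
L[8]='u': occ=3, LF[8]=C('u')+3=1+3=4
L[9]='w': occ=3, LF[9]=C('w')+3=8+3=11
L[10]='$': occ=0, LF[10]=C('$')+0=0+0=0
L[11]='w': occ=4, LF[11]=C('w')+4=8+4=12
L[12]='v': occ=2, LF[12]=C('v')+2=5+2=7

Answer: 8 5 1 6 9 10 2 3 4 11 0 12 7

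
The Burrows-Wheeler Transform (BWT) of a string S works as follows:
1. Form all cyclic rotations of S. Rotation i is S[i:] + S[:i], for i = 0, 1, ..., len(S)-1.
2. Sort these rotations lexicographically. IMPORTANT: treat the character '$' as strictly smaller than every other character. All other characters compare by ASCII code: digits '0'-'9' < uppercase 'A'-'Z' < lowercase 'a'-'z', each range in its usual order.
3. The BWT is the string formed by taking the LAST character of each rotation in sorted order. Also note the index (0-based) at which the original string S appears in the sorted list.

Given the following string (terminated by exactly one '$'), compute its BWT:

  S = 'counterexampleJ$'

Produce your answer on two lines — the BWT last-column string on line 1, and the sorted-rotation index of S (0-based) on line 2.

All 16 rotations (rotation i = S[i:]+S[:i]):
  rot[0] = counterexampleJ$
  rot[1] = ounterexampleJ$c
  rot[2] = unterexampleJ$co
  rot[3] = nterexampleJ$cou
  rot[4] = terexampleJ$coun
  rot[5] = erexampleJ$count
  rot[6] = rexampleJ$counte
  rot[7] = exampleJ$counter
  rot[8] = xampleJ$countere
  rot[9] = ampleJ$counterex
  rot[10] = mpleJ$counterexa
  rot[11] = pleJ$counterexam
  rot[12] = leJ$counterexamp
  rot[13] = eJ$counterexampl
  rot[14] = J$counterexample
  rot[15] = $counterexampleJ
Sorted (with $ < everything):
  sorted[0] = $counterexampleJ  (last char: 'J')
  sorted[1] = J$counterexample  (last char: 'e')
  sorted[2] = ampleJ$counterex  (last char: 'x')
  sorted[3] = counterexampleJ$  (last char: '$')
  sorted[4] = eJ$counterexampl  (last char: 'l')
  sorted[5] = erexampleJ$count  (last char: 't')
  sorted[6] = exampleJ$counter  (last char: 'r')
  sorted[7] = leJ$counterexamp  (last char: 'p')
  sorted[8] = mpleJ$counterexa  (last char: 'a')
  sorted[9] = nterexampleJ$cou  (last char: 'u')
  sorted[10] = ounterexampleJ$c  (last char: 'c')
  sorted[11] = pleJ$counterexam  (last char: 'm')
  sorted[12] = rexampleJ$counte  (last char: 'e')
  sorted[13] = terexampleJ$coun  (last char: 'n')
  sorted[14] = unterexampleJ$co  (last char: 'o')
  sorted[15] = xampleJ$countere  (last char: 'e')
Last column: Jex$ltrpaucmenoe
Original string S is at sorted index 3

Answer: Jex$ltrpaucmenoe
3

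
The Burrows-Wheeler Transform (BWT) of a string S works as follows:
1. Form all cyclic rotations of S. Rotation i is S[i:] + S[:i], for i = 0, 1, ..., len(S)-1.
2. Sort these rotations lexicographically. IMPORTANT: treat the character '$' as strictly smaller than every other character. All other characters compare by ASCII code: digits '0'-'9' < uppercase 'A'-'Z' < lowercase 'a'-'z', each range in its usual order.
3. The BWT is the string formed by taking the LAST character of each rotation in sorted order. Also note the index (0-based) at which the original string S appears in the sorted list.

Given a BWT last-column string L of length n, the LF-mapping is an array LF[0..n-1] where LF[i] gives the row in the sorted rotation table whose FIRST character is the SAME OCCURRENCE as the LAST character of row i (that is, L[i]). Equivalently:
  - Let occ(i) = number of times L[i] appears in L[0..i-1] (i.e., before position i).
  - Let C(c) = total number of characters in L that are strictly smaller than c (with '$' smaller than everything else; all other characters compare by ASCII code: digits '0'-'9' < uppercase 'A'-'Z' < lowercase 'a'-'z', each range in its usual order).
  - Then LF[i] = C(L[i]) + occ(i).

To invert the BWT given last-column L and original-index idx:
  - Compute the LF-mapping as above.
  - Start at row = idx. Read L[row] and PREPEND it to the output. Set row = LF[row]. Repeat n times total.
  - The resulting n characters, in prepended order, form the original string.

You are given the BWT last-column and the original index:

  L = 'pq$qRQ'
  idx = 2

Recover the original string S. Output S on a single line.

LF mapping: 3 4 0 5 2 1
Walk LF starting at row 2, prepending L[row]:
  step 1: row=2, L[2]='$', prepend. Next row=LF[2]=0
  step 2: row=0, L[0]='p', prepend. Next row=LF[0]=3
  step 3: row=3, L[3]='q', prepend. Next row=LF[3]=5
  step 4: row=5, L[5]='Q', prepend. Next row=LF[5]=1
  step 5: row=1, L[1]='q', prepend. Next row=LF[1]=4
  step 6: row=4, L[4]='R', prepend. Next row=LF[4]=2
Reversed output: RqQqp$

Answer: RqQqp$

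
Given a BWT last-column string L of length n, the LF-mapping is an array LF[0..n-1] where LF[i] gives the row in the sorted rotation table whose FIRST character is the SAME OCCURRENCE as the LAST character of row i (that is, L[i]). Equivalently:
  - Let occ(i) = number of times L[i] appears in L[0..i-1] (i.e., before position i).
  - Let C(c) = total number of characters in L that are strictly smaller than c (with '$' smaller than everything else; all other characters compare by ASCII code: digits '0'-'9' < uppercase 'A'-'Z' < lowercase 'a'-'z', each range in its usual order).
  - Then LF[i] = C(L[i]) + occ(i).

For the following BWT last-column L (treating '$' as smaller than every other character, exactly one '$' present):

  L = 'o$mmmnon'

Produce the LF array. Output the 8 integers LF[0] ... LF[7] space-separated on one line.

Answer: 6 0 1 2 3 4 7 5

Derivation:
Char counts: '$':1, 'm':3, 'n':2, 'o':2
C (first-col start): C('$')=0, C('m')=1, C('n')=4, C('o')=6
L[0]='o': occ=0, LF[0]=C('o')+0=6+0=6
L[1]='$': occ=0, LF[1]=C('$')+0=0+0=0
L[2]='m': occ=0, LF[2]=C('m')+0=1+0=1
L[3]='m': occ=1, LF[3]=C('m')+1=1+1=2
L[4]='m': occ=2, LF[4]=C('m')+2=1+2=3
L[5]='n': occ=0, LF[5]=C('n')+0=4+0=4
L[6]='o': occ=1, LF[6]=C('o')+1=6+1=7
L[7]='n': occ=1, LF[7]=C('n')+1=4+1=5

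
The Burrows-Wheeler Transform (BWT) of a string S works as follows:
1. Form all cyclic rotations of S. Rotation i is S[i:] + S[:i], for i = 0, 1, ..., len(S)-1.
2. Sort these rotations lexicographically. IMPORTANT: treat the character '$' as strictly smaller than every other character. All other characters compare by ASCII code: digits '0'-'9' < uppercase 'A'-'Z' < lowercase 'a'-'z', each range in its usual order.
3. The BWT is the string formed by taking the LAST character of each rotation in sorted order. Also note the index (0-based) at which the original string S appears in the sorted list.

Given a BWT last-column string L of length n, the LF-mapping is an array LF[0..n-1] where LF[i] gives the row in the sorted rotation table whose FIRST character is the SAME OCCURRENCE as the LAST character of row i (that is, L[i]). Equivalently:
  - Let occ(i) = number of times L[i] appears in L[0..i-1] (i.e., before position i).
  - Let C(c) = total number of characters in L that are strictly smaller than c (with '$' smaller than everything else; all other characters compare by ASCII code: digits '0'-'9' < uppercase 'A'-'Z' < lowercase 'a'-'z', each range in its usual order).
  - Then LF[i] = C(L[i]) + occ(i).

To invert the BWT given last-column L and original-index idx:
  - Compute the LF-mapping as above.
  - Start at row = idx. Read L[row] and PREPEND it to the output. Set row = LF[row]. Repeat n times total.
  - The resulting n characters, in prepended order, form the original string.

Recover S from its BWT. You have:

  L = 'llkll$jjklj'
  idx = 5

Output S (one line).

LF mapping: 6 7 4 8 9 0 1 2 5 10 3
Walk LF starting at row 5, prepending L[row]:
  step 1: row=5, L[5]='$', prepend. Next row=LF[5]=0
  step 2: row=0, L[0]='l', prepend. Next row=LF[0]=6
  step 3: row=6, L[6]='j', prepend. Next row=LF[6]=1
  step 4: row=1, L[1]='l', prepend. Next row=LF[1]=7
  step 5: row=7, L[7]='j', prepend. Next row=LF[7]=2
  step 6: row=2, L[2]='k', prepend. Next row=LF[2]=4
  step 7: row=4, L[4]='l', prepend. Next row=LF[4]=9
  step 8: row=9, L[9]='l', prepend. Next row=LF[9]=10
  step 9: row=10, L[10]='j', prepend. Next row=LF[10]=3
  step 10: row=3, L[3]='l', prepend. Next row=LF[3]=8
  step 11: row=8, L[8]='k', prepend. Next row=LF[8]=5
Reversed output: kljllkjljl$

Answer: kljllkjljl$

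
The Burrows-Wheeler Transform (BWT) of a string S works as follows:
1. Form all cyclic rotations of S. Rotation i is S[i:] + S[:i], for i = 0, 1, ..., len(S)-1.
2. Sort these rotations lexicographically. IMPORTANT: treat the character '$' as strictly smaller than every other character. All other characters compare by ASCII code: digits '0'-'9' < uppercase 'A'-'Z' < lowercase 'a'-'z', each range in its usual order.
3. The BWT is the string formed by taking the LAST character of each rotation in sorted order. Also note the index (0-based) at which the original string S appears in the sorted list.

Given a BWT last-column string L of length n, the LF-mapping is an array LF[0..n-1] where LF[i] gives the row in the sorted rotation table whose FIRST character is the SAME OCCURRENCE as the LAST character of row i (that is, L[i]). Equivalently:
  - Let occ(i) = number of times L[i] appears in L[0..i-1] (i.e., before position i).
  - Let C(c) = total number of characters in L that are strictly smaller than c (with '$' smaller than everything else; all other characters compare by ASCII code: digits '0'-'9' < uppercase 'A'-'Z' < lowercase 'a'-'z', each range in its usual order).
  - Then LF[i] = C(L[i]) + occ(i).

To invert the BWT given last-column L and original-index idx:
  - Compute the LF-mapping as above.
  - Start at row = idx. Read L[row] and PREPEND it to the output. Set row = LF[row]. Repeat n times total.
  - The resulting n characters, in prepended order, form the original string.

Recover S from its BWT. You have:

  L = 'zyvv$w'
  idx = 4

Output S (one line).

LF mapping: 5 4 1 2 0 3
Walk LF starting at row 4, prepending L[row]:
  step 1: row=4, L[4]='$', prepend. Next row=LF[4]=0
  step 2: row=0, L[0]='z', prepend. Next row=LF[0]=5
  step 3: row=5, L[5]='w', prepend. Next row=LF[5]=3
  step 4: row=3, L[3]='v', prepend. Next row=LF[3]=2
  step 5: row=2, L[2]='v', prepend. Next row=LF[2]=1
  step 6: row=1, L[1]='y', prepend. Next row=LF[1]=4
Reversed output: yvvwz$

Answer: yvvwz$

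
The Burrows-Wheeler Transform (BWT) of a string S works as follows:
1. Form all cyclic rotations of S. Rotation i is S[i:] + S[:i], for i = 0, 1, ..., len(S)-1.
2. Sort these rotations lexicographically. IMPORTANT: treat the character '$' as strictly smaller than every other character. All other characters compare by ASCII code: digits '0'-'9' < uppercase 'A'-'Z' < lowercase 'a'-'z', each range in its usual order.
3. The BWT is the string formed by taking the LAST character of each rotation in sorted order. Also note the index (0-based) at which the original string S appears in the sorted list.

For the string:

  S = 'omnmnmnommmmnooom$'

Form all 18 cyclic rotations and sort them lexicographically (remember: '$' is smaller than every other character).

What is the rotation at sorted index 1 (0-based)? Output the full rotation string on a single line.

Answer: m$omnmnmnommmmnooo

Derivation:
All 18 rotations (rotation i = S[i:]+S[:i]):
  rot[0] = omnmnmnommmmnooom$
  rot[1] = mnmnmnommmmnooom$o
  rot[2] = nmnmnommmmnooom$om
  rot[3] = mnmnommmmnooom$omn
  rot[4] = nmnommmmnooom$omnm
  rot[5] = mnommmmnooom$omnmn
  rot[6] = nommmmnooom$omnmnm
  rot[7] = ommmmnooom$omnmnmn
  rot[8] = mmmmnooom$omnmnmno
  rot[9] = mmmnooom$omnmnmnom
  rot[10] = mmnooom$omnmnmnomm
  rot[11] = mnooom$omnmnmnommm
  rot[12] = nooom$omnmnmnommmm
  rot[13] = ooom$omnmnmnommmmn
  rot[14] = oom$omnmnmnommmmno
  rot[15] = om$omnmnmnommmmnoo
  rot[16] = m$omnmnmnommmmnooo
  rot[17] = $omnmnmnommmmnooom
Sorted (with $ < everything):
  sorted[0] = $omnmnmnommmmnooom
  sorted[1] = m$omnmnmnommmmnooo
  sorted[2] = mmmmnooom$omnmnmno
  sorted[3] = mmmnooom$omnmnmnom
  sorted[4] = mmnooom$omnmnmnomm
  sorted[5] = mnmnmnommmmnooom$o
  sorted[6] = mnmnommmmnooom$omn
  sorted[7] = mnommmmnooom$omnmn
  sorted[8] = mnooom$omnmnmnommm
  sorted[9] = nmnmnommmmnooom$om
  sorted[10] = nmnommmmnooom$omnm
  sorted[11] = nommmmnooom$omnmnm
  sorted[12] = nooom$omnmnmnommmm
  sorted[13] = om$omnmnmnommmmnoo
  sorted[14] = ommmmnooom$omnmnmn
  sorted[15] = omnmnmnommmmnooom$
  sorted[16] = oom$omnmnmnommmmno
  sorted[17] = ooom$omnmnmnommmmn
sorted[1] = m$omnmnmnommmmnooo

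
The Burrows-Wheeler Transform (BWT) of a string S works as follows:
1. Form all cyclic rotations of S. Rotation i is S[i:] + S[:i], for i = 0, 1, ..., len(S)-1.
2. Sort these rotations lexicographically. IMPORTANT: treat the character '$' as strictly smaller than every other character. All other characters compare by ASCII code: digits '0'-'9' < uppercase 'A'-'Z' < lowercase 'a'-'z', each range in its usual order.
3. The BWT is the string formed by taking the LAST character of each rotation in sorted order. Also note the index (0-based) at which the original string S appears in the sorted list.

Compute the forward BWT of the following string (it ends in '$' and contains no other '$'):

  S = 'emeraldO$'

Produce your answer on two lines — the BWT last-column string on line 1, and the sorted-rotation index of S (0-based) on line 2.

Answer: Odrl$maee
4

Derivation:
All 9 rotations (rotation i = S[i:]+S[:i]):
  rot[0] = emeraldO$
  rot[1] = meraldO$e
  rot[2] = eraldO$em
  rot[3] = raldO$eme
  rot[4] = aldO$emer
  rot[5] = ldO$emera
  rot[6] = dO$emeral
  rot[7] = O$emerald
  rot[8] = $emeraldO
Sorted (with $ < everything):
  sorted[0] = $emeraldO  (last char: 'O')
  sorted[1] = O$emerald  (last char: 'd')
  sorted[2] = aldO$emer  (last char: 'r')
  sorted[3] = dO$emeral  (last char: 'l')
  sorted[4] = emeraldO$  (last char: '$')
  sorted[5] = eraldO$em  (last char: 'm')
  sorted[6] = ldO$emera  (last char: 'a')
  sorted[7] = meraldO$e  (last char: 'e')
  sorted[8] = raldO$eme  (last char: 'e')
Last column: Odrl$maee
Original string S is at sorted index 4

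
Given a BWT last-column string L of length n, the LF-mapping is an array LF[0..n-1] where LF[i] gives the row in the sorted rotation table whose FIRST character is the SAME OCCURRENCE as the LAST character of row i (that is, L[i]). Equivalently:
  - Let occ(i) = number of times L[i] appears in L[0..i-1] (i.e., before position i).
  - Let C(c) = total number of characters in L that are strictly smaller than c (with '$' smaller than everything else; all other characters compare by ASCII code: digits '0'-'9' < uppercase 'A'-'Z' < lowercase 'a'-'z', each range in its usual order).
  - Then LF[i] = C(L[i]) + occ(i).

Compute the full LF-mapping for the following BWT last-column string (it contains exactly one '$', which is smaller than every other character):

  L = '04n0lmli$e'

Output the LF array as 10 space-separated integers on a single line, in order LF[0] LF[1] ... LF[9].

Answer: 1 3 9 2 6 8 7 5 0 4

Derivation:
Char counts: '$':1, '0':2, '4':1, 'e':1, 'i':1, 'l':2, 'm':1, 'n':1
C (first-col start): C('$')=0, C('0')=1, C('4')=3, C('e')=4, C('i')=5, C('l')=6, C('m')=8, C('n')=9
L[0]='0': occ=0, LF[0]=C('0')+0=1+0=1
L[1]='4': occ=0, LF[1]=C('4')+0=3+0=3
L[2]='n': occ=0, LF[2]=C('n')+0=9+0=9
L[3]='0': occ=1, LF[3]=C('0')+1=1+1=2
L[4]='l': occ=0, LF[4]=C('l')+0=6+0=6
L[5]='m': occ=0, LF[5]=C('m')+0=8+0=8
L[6]='l': occ=1, LF[6]=C('l')+1=6+1=7
L[7]='i': occ=0, LF[7]=C('i')+0=5+0=5
L[8]='$': occ=0, LF[8]=C('$')+0=0+0=0
L[9]='e': occ=0, LF[9]=C('e')+0=4+0=4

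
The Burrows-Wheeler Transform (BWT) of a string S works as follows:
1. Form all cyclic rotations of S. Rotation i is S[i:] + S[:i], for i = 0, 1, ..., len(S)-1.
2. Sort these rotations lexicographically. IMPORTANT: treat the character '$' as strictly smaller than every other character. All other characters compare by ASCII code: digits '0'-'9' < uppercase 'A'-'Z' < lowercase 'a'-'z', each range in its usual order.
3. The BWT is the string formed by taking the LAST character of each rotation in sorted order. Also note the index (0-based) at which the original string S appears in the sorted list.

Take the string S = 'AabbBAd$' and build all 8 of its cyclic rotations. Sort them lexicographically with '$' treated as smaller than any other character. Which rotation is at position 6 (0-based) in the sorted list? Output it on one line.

Answer: bbBAd$Aa

Derivation:
All 8 rotations (rotation i = S[i:]+S[:i]):
  rot[0] = AabbBAd$
  rot[1] = abbBAd$A
  rot[2] = bbBAd$Aa
  rot[3] = bBAd$Aab
  rot[4] = BAd$Aabb
  rot[5] = Ad$AabbB
  rot[6] = d$AabbBA
  rot[7] = $AabbBAd
Sorted (with $ < everything):
  sorted[0] = $AabbBAd
  sorted[1] = AabbBAd$
  sorted[2] = Ad$AabbB
  sorted[3] = BAd$Aabb
  sorted[4] = abbBAd$A
  sorted[5] = bBAd$Aab
  sorted[6] = bbBAd$Aa
  sorted[7] = d$AabbBA
sorted[6] = bbBAd$Aa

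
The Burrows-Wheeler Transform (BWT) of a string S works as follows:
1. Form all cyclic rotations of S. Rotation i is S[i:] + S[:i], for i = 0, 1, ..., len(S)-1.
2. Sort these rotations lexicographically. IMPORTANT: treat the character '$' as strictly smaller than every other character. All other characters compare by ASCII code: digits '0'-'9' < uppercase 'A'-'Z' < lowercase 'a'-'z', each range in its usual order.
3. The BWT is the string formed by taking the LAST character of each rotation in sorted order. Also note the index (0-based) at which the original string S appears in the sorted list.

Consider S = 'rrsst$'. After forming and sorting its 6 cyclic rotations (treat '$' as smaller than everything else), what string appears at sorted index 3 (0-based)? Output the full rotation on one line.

All 6 rotations (rotation i = S[i:]+S[:i]):
  rot[0] = rrsst$
  rot[1] = rsst$r
  rot[2] = sst$rr
  rot[3] = st$rrs
  rot[4] = t$rrss
  rot[5] = $rrsst
Sorted (with $ < everything):
  sorted[0] = $rrsst
  sorted[1] = rrsst$
  sorted[2] = rsst$r
  sorted[3] = sst$rr
  sorted[4] = st$rrs
  sorted[5] = t$rrss
sorted[3] = sst$rr

Answer: sst$rr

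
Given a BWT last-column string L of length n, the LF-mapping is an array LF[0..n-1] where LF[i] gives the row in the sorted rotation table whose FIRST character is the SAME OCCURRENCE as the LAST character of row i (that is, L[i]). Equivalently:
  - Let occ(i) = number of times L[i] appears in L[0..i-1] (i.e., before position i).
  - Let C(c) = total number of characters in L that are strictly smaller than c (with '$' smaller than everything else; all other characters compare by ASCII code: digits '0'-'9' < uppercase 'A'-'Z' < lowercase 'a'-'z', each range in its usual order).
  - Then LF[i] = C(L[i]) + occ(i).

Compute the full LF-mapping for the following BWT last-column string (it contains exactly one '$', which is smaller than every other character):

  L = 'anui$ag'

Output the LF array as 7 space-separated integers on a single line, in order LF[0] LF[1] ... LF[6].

Char counts: '$':1, 'a':2, 'g':1, 'i':1, 'n':1, 'u':1
C (first-col start): C('$')=0, C('a')=1, C('g')=3, C('i')=4, C('n')=5, C('u')=6
L[0]='a': occ=0, LF[0]=C('a')+0=1+0=1
L[1]='n': occ=0, LF[1]=C('n')+0=5+0=5
L[2]='u': occ=0, LF[2]=C('u')+0=6+0=6
L[3]='i': occ=0, LF[3]=C('i')+0=4+0=4
L[4]='$': occ=0, LF[4]=C('$')+0=0+0=0
L[5]='a': occ=1, LF[5]=C('a')+1=1+1=2
L[6]='g': occ=0, LF[6]=C('g')+0=3+0=3

Answer: 1 5 6 4 0 2 3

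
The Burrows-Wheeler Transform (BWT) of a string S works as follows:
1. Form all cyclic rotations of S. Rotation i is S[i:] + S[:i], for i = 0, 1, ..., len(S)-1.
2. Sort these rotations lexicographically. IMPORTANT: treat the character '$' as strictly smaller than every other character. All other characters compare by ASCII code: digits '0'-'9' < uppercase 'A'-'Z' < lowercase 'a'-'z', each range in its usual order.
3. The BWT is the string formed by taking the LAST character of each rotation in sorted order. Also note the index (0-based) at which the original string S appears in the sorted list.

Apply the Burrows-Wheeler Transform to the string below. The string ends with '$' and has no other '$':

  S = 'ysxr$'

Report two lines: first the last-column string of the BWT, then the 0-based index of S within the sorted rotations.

Answer: rxys$
4

Derivation:
All 5 rotations (rotation i = S[i:]+S[:i]):
  rot[0] = ysxr$
  rot[1] = sxr$y
  rot[2] = xr$ys
  rot[3] = r$ysx
  rot[4] = $ysxr
Sorted (with $ < everything):
  sorted[0] = $ysxr  (last char: 'r')
  sorted[1] = r$ysx  (last char: 'x')
  sorted[2] = sxr$y  (last char: 'y')
  sorted[3] = xr$ys  (last char: 's')
  sorted[4] = ysxr$  (last char: '$')
Last column: rxys$
Original string S is at sorted index 4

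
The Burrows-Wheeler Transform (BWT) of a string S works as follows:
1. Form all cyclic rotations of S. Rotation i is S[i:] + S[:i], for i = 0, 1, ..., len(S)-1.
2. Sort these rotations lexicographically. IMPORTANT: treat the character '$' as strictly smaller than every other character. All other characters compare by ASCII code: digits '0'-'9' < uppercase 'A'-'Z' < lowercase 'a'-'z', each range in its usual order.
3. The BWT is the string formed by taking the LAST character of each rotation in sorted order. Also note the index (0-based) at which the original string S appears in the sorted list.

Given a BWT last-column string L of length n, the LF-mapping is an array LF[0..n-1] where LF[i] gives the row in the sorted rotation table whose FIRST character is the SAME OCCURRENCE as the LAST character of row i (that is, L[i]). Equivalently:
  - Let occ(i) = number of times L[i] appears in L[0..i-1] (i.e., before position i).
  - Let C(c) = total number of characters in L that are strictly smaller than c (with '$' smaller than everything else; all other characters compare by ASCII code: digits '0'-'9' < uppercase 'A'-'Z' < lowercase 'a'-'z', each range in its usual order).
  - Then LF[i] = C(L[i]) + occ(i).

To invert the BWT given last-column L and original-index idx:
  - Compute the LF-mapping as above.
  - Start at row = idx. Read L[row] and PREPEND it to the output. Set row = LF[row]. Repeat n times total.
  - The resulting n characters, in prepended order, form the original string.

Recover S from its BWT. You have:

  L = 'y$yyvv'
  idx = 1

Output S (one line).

LF mapping: 3 0 4 5 1 2
Walk LF starting at row 1, prepending L[row]:
  step 1: row=1, L[1]='$', prepend. Next row=LF[1]=0
  step 2: row=0, L[0]='y', prepend. Next row=LF[0]=3
  step 3: row=3, L[3]='y', prepend. Next row=LF[3]=5
  step 4: row=5, L[5]='v', prepend. Next row=LF[5]=2
  step 5: row=2, L[2]='y', prepend. Next row=LF[2]=4
  step 6: row=4, L[4]='v', prepend. Next row=LF[4]=1
Reversed output: vyvyy$

Answer: vyvyy$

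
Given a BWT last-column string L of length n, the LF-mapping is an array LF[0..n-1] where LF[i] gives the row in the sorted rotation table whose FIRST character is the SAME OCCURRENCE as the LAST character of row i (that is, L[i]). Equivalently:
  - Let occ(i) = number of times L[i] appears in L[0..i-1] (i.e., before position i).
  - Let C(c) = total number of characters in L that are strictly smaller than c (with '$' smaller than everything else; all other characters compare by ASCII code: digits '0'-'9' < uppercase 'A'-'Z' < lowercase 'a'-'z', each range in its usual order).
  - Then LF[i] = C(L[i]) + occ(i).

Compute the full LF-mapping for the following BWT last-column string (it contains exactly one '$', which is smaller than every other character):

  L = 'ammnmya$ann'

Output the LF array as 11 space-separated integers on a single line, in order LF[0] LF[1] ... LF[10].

Char counts: '$':1, 'a':3, 'm':3, 'n':3, 'y':1
C (first-col start): C('$')=0, C('a')=1, C('m')=4, C('n')=7, C('y')=10
L[0]='a': occ=0, LF[0]=C('a')+0=1+0=1
L[1]='m': occ=0, LF[1]=C('m')+0=4+0=4
L[2]='m': occ=1, LF[2]=C('m')+1=4+1=5
L[3]='n': occ=0, LF[3]=C('n')+0=7+0=7
L[4]='m': occ=2, LF[4]=C('m')+2=4+2=6
L[5]='y': occ=0, LF[5]=C('y')+0=10+0=10
L[6]='a': occ=1, LF[6]=C('a')+1=1+1=2
L[7]='$': occ=0, LF[7]=C('$')+0=0+0=0
L[8]='a': occ=2, LF[8]=C('a')+2=1+2=3
L[9]='n': occ=1, LF[9]=C('n')+1=7+1=8
L[10]='n': occ=2, LF[10]=C('n')+2=7+2=9

Answer: 1 4 5 7 6 10 2 0 3 8 9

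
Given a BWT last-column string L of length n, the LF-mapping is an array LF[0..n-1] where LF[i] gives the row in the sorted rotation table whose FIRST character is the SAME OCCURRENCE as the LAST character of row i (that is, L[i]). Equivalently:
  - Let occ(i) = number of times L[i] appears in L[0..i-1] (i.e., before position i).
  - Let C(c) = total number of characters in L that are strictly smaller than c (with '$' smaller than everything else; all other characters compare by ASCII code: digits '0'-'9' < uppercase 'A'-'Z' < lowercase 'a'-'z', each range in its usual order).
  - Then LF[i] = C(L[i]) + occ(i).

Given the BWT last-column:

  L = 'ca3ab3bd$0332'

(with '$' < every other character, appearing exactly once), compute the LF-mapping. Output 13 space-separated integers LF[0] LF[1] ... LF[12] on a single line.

Char counts: '$':1, '0':1, '2':1, '3':4, 'a':2, 'b':2, 'c':1, 'd':1
C (first-col start): C('$')=0, C('0')=1, C('2')=2, C('3')=3, C('a')=7, C('b')=9, C('c')=11, C('d')=12
L[0]='c': occ=0, LF[0]=C('c')+0=11+0=11
L[1]='a': occ=0, LF[1]=C('a')+0=7+0=7
L[2]='3': occ=0, LF[2]=C('3')+0=3+0=3
L[3]='a': occ=1, LF[3]=C('a')+1=7+1=8
L[4]='b': occ=0, LF[4]=C('b')+0=9+0=9
L[5]='3': occ=1, LF[5]=C('3')+1=3+1=4
L[6]='b': occ=1, LF[6]=C('b')+1=9+1=10
L[7]='d': occ=0, LF[7]=C('d')+0=12+0=12
L[8]='$': occ=0, LF[8]=C('$')+0=0+0=0
L[9]='0': occ=0, LF[9]=C('0')+0=1+0=1
L[10]='3': occ=2, LF[10]=C('3')+2=3+2=5
L[11]='3': occ=3, LF[11]=C('3')+3=3+3=6
L[12]='2': occ=0, LF[12]=C('2')+0=2+0=2

Answer: 11 7 3 8 9 4 10 12 0 1 5 6 2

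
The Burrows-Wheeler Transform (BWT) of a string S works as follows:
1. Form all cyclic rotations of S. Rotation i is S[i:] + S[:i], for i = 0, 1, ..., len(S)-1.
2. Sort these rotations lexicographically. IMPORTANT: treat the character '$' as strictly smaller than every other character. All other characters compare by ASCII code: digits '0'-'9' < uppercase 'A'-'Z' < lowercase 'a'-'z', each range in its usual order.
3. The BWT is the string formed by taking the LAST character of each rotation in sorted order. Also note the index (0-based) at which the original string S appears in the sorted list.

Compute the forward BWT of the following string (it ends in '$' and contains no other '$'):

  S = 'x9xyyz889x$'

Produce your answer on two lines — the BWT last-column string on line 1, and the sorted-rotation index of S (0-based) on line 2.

All 11 rotations (rotation i = S[i:]+S[:i]):
  rot[0] = x9xyyz889x$
  rot[1] = 9xyyz889x$x
  rot[2] = xyyz889x$x9
  rot[3] = yyz889x$x9x
  rot[4] = yz889x$x9xy
  rot[5] = z889x$x9xyy
  rot[6] = 889x$x9xyyz
  rot[7] = 89x$x9xyyz8
  rot[8] = 9x$x9xyyz88
  rot[9] = x$x9xyyz889
  rot[10] = $x9xyyz889x
Sorted (with $ < everything):
  sorted[0] = $x9xyyz889x  (last char: 'x')
  sorted[1] = 889x$x9xyyz  (last char: 'z')
  sorted[2] = 89x$x9xyyz8  (last char: '8')
  sorted[3] = 9x$x9xyyz88  (last char: '8')
  sorted[4] = 9xyyz889x$x  (last char: 'x')
  sorted[5] = x$x9xyyz889  (last char: '9')
  sorted[6] = x9xyyz889x$  (last char: '$')
  sorted[7] = xyyz889x$x9  (last char: '9')
  sorted[8] = yyz889x$x9x  (last char: 'x')
  sorted[9] = yz889x$x9xy  (last char: 'y')
  sorted[10] = z889x$x9xyy  (last char: 'y')
Last column: xz88x9$9xyy
Original string S is at sorted index 6

Answer: xz88x9$9xyy
6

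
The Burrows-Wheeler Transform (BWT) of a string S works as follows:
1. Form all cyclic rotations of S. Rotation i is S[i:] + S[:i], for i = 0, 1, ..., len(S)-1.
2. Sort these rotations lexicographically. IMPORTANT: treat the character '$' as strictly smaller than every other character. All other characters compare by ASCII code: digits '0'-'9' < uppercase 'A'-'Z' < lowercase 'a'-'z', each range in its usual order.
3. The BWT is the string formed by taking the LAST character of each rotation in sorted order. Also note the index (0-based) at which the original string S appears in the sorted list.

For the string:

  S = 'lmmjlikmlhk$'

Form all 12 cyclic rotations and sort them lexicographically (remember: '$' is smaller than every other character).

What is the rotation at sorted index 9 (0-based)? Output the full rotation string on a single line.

All 12 rotations (rotation i = S[i:]+S[:i]):
  rot[0] = lmmjlikmlhk$
  rot[1] = mmjlikmlhk$l
  rot[2] = mjlikmlhk$lm
  rot[3] = jlikmlhk$lmm
  rot[4] = likmlhk$lmmj
  rot[5] = ikmlhk$lmmjl
  rot[6] = kmlhk$lmmjli
  rot[7] = mlhk$lmmjlik
  rot[8] = lhk$lmmjlikm
  rot[9] = hk$lmmjlikml
  rot[10] = k$lmmjlikmlh
  rot[11] = $lmmjlikmlhk
Sorted (with $ < everything):
  sorted[0] = $lmmjlikmlhk
  sorted[1] = hk$lmmjlikml
  sorted[2] = ikmlhk$lmmjl
  sorted[3] = jlikmlhk$lmm
  sorted[4] = k$lmmjlikmlh
  sorted[5] = kmlhk$lmmjli
  sorted[6] = lhk$lmmjlikm
  sorted[7] = likmlhk$lmmj
  sorted[8] = lmmjlikmlhk$
  sorted[9] = mjlikmlhk$lm
  sorted[10] = mlhk$lmmjlik
  sorted[11] = mmjlikmlhk$l
sorted[9] = mjlikmlhk$lm

Answer: mjlikmlhk$lm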